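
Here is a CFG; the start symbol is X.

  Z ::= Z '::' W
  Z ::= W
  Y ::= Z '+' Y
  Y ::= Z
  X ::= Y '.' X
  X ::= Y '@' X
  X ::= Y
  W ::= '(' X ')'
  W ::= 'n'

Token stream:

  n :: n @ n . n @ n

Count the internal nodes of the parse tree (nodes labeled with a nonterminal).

18

[X [Y [Z [Z [W n]] :: [W n]]] @ [X [Y [Z [W n]]] . [X [Y [Z [W n]]] @ [X [Y [Z [W n]]]]]]]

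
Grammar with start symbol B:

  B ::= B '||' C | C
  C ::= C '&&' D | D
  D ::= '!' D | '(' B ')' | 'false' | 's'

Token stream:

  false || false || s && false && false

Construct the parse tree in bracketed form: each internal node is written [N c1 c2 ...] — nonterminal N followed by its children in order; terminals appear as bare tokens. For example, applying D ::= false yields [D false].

B
B || C
B || C || C
C || C || C
D || C || C
false || C || C
false || D || C
false || false || C
false || false || C && D
false || false || C && D && D
false || false || D && D && D
false || false || s && D && D
false || false || s && false && D
false || false || s && false && false

[B [B [B [C [D false]]] || [C [D false]]] || [C [C [C [D s]] && [D false]] && [D false]]]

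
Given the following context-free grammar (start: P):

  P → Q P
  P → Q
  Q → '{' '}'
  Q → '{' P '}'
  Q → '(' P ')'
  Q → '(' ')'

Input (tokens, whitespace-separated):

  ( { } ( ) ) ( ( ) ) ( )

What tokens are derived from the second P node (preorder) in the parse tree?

[P [Q ( [P [Q { }] [P [Q ( )]]] )] [P [Q ( [P [Q ( )]] )] [P [Q ( )]]]]

{ } ( )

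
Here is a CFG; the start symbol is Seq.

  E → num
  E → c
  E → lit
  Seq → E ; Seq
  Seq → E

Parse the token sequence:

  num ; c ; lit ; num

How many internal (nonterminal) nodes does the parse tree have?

[Seq [E num] ; [Seq [E c] ; [Seq [E lit] ; [Seq [E num]]]]]

8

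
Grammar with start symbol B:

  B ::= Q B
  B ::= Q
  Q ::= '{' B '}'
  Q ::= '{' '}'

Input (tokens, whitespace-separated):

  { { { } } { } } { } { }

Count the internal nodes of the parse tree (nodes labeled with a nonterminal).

12

[B [Q { [B [Q { [B [Q { }]] }] [B [Q { }]]] }] [B [Q { }] [B [Q { }]]]]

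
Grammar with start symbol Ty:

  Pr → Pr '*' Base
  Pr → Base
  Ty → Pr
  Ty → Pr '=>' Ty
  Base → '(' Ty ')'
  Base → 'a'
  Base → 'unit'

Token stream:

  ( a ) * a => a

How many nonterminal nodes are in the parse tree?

11

[Ty [Pr [Pr [Base ( [Ty [Pr [Base a]]] )]] * [Base a]] => [Ty [Pr [Base a]]]]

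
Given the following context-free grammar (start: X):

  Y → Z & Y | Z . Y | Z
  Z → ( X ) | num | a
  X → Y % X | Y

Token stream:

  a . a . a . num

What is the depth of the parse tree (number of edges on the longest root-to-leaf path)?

[X [Y [Z a] . [Y [Z a] . [Y [Z a] . [Y [Z num]]]]]]

6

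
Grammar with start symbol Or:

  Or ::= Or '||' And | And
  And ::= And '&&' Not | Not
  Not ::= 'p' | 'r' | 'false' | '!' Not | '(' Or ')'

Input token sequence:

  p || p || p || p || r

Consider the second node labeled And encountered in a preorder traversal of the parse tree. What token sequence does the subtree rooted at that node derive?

p

[Or [Or [Or [Or [Or [And [Not p]]] || [And [Not p]]] || [And [Not p]]] || [And [Not p]]] || [And [Not r]]]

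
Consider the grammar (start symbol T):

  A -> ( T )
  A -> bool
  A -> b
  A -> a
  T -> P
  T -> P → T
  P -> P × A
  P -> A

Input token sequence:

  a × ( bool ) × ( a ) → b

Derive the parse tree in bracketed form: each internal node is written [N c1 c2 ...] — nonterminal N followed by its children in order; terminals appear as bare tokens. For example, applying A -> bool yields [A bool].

T
P → T
P × A → T
P × A × A → T
A × A × A → T
a × A × A → T
a × ( T ) × A → T
a × ( P ) × A → T
a × ( A ) × A → T
a × ( bool ) × A → T
a × ( bool ) × ( T ) → T
a × ( bool ) × ( P ) → T
a × ( bool ) × ( A ) → T
a × ( bool ) × ( a ) → T
a × ( bool ) × ( a ) → P
a × ( bool ) × ( a ) → A
a × ( bool ) × ( a ) → b

[T [P [P [P [A a]] × [A ( [T [P [A bool]]] )]] × [A ( [T [P [A a]]] )]] → [T [P [A b]]]]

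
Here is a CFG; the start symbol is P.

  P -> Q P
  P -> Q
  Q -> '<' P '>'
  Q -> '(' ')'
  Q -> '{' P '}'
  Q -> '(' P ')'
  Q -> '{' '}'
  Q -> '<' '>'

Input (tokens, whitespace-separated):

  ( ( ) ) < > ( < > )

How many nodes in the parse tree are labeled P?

5

[P [Q ( [P [Q ( )]] )] [P [Q < >] [P [Q ( [P [Q < >]] )]]]]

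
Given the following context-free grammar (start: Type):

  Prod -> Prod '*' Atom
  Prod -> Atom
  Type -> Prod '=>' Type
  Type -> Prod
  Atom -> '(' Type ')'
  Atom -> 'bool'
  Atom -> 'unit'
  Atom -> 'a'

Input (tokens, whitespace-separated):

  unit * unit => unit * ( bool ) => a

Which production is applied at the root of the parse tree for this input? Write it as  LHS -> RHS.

[Type [Prod [Prod [Atom unit]] * [Atom unit]] => [Type [Prod [Prod [Atom unit]] * [Atom ( [Type [Prod [Atom bool]]] )]] => [Type [Prod [Atom a]]]]]

Type -> Prod '=>' Type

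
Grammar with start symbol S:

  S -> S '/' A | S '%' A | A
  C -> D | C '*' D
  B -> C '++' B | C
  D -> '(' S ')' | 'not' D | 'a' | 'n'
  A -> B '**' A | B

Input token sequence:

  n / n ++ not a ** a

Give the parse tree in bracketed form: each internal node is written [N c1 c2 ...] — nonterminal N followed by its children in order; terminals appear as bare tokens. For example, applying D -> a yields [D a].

[S [S [A [B [C [D n]]]]] / [A [B [C [D n]] ++ [B [C [D not [D a]]]]] ** [A [B [C [D a]]]]]]

S
S / A
A / A
B / A
C / A
D / A
n / A
n / B ** A
n / C ++ B ** A
n / D ++ B ** A
n / n ++ B ** A
n / n ++ C ** A
n / n ++ D ** A
n / n ++ not D ** A
n / n ++ not a ** A
n / n ++ not a ** B
n / n ++ not a ** C
n / n ++ not a ** D
n / n ++ not a ** a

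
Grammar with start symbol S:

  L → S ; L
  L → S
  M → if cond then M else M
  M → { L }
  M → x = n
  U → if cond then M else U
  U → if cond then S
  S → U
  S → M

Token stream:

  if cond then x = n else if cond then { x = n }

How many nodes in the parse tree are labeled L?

[S [U if cond then [M x = n] else [U if cond then [S [M { [L [S [M x = n]]] }]]]]]

1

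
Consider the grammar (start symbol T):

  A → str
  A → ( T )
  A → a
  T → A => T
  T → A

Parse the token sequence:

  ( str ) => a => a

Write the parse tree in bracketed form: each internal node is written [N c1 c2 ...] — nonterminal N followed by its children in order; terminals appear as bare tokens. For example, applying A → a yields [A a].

T
A => T
( T ) => T
( A ) => T
( str ) => T
( str ) => A => T
( str ) => a => T
( str ) => a => A
( str ) => a => a

[T [A ( [T [A str]] )] => [T [A a] => [T [A a]]]]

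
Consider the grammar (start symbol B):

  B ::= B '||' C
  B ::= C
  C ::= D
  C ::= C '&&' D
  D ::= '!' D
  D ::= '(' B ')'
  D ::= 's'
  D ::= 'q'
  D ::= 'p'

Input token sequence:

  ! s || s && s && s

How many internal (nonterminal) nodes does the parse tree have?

11

[B [B [C [D ! [D s]]]] || [C [C [C [D s]] && [D s]] && [D s]]]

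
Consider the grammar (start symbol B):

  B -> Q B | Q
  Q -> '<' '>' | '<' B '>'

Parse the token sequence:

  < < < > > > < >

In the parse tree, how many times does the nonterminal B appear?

[B [Q < [B [Q < [B [Q < >]] >]] >] [B [Q < >]]]

4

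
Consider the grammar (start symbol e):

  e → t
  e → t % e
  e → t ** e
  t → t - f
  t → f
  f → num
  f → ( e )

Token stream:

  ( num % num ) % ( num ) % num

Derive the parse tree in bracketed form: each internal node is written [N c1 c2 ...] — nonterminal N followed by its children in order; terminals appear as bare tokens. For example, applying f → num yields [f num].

[e [t [f ( [e [t [f num]] % [e [t [f num]]]] )]] % [e [t [f ( [e [t [f num]]] )]] % [e [t [f num]]]]]

e
t % e
f % e
( e ) % e
( t % e ) % e
( f % e ) % e
( num % e ) % e
( num % t ) % e
( num % f ) % e
( num % num ) % e
( num % num ) % t % e
( num % num ) % f % e
( num % num ) % ( e ) % e
( num % num ) % ( t ) % e
( num % num ) % ( f ) % e
( num % num ) % ( num ) % e
( num % num ) % ( num ) % t
( num % num ) % ( num ) % f
( num % num ) % ( num ) % num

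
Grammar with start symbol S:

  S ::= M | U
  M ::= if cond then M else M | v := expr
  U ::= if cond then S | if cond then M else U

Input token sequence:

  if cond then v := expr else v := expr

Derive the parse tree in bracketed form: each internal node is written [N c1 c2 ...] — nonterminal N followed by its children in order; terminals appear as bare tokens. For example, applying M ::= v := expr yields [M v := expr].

S
M
if cond then M else M
if cond then v := expr else M
if cond then v := expr else v := expr

[S [M if cond then [M v := expr] else [M v := expr]]]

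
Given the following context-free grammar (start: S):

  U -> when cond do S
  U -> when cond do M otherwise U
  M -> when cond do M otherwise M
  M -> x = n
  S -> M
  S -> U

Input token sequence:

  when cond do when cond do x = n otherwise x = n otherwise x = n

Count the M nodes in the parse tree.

[S [M when cond do [M when cond do [M x = n] otherwise [M x = n]] otherwise [M x = n]]]

5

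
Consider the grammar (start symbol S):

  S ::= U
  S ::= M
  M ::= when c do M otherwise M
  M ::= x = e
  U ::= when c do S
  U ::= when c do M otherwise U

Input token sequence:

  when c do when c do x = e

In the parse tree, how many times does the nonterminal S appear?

3

[S [U when c do [S [U when c do [S [M x = e]]]]]]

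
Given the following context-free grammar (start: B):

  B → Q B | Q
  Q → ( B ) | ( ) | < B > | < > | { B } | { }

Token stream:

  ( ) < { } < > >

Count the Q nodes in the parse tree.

4

[B [Q ( )] [B [Q < [B [Q { }] [B [Q < >]]] >]]]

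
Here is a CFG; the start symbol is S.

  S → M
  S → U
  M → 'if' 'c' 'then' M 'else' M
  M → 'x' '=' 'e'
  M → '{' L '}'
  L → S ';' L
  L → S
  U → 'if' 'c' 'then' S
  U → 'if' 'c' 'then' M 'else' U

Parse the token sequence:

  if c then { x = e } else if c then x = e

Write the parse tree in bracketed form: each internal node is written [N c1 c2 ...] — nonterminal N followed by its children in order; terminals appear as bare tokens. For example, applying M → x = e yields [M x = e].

S
U
if c then M else U
if c then { L } else U
if c then { S } else U
if c then { M } else U
if c then { x = e } else U
if c then { x = e } else if c then S
if c then { x = e } else if c then M
if c then { x = e } else if c then x = e

[S [U if c then [M { [L [S [M x = e]]] }] else [U if c then [S [M x = e]]]]]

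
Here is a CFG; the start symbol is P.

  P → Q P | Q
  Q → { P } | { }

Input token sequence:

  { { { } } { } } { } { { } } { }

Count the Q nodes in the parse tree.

[P [Q { [P [Q { [P [Q { }]] }] [P [Q { }]]] }] [P [Q { }] [P [Q { [P [Q { }]] }] [P [Q { }]]]]]

8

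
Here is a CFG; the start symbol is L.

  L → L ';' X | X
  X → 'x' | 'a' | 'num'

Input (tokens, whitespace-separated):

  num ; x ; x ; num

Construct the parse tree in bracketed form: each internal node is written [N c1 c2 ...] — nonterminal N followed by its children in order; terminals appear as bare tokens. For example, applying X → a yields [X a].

L
L ; X
L ; X ; X
L ; X ; X ; X
X ; X ; X ; X
num ; X ; X ; X
num ; x ; X ; X
num ; x ; x ; X
num ; x ; x ; num

[L [L [L [L [X num]] ; [X x]] ; [X x]] ; [X num]]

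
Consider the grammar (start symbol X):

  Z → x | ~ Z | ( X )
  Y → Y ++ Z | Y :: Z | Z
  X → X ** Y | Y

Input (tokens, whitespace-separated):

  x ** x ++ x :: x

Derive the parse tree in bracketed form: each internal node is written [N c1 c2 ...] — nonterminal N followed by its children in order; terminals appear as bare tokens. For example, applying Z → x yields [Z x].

[X [X [Y [Z x]]] ** [Y [Y [Y [Z x]] ++ [Z x]] :: [Z x]]]

X
X ** Y
Y ** Y
Z ** Y
x ** Y
x ** Y :: Z
x ** Y ++ Z :: Z
x ** Z ++ Z :: Z
x ** x ++ Z :: Z
x ** x ++ x :: Z
x ** x ++ x :: x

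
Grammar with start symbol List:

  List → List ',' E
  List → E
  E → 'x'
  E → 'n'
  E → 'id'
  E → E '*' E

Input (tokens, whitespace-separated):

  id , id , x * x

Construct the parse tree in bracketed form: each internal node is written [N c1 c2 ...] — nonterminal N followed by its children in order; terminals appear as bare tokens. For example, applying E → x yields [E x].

[List [List [List [E id]] , [E id]] , [E [E x] * [E x]]]

List
List , E
List , E , E
E , E , E
id , E , E
id , id , E
id , id , E * E
id , id , x * E
id , id , x * x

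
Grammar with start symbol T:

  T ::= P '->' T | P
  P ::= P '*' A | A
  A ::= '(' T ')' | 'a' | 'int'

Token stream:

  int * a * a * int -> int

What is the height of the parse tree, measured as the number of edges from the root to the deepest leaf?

[T [P [P [P [P [A int]] * [A a]] * [A a]] * [A int]] -> [T [P [A int]]]]

6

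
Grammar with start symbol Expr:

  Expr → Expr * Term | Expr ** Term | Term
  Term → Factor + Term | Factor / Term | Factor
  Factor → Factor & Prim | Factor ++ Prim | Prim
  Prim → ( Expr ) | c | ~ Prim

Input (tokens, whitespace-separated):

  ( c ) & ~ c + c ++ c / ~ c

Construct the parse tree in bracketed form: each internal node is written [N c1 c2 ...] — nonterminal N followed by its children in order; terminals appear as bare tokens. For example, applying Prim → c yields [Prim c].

Expr
Term
Factor + Term
Factor & Prim + Term
Prim & Prim + Term
( Expr ) & Prim + Term
( Term ) & Prim + Term
( Factor ) & Prim + Term
( Prim ) & Prim + Term
( c ) & Prim + Term
( c ) & ~ Prim + Term
( c ) & ~ c + Term
( c ) & ~ c + Factor / Term
( c ) & ~ c + Factor ++ Prim / Term
( c ) & ~ c + Prim ++ Prim / Term
( c ) & ~ c + c ++ Prim / Term
( c ) & ~ c + c ++ c / Term
( c ) & ~ c + c ++ c / Factor
( c ) & ~ c + c ++ c / Prim
( c ) & ~ c + c ++ c / ~ Prim
( c ) & ~ c + c ++ c / ~ c

[Expr [Term [Factor [Factor [Prim ( [Expr [Term [Factor [Prim c]]]] )]] & [Prim ~ [Prim c]]] + [Term [Factor [Factor [Prim c]] ++ [Prim c]] / [Term [Factor [Prim ~ [Prim c]]]]]]]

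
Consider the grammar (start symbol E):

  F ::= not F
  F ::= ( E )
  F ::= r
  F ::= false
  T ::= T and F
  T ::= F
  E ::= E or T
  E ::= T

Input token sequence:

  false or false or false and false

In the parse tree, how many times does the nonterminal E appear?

[E [E [E [T [F false]]] or [T [F false]]] or [T [T [F false]] and [F false]]]

3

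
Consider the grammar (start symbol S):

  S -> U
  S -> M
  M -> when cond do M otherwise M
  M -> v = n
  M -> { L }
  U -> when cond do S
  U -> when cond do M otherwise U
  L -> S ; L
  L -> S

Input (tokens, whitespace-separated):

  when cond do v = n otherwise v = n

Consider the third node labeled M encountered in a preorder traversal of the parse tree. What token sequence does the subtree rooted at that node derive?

v = n

[S [M when cond do [M v = n] otherwise [M v = n]]]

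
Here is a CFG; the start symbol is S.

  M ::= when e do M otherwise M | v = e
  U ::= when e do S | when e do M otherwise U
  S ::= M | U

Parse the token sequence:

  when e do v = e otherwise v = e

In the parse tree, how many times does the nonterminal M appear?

3

[S [M when e do [M v = e] otherwise [M v = e]]]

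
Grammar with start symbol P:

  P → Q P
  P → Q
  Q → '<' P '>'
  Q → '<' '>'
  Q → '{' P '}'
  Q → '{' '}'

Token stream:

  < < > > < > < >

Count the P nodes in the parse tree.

[P [Q < [P [Q < >]] >] [P [Q < >] [P [Q < >]]]]

4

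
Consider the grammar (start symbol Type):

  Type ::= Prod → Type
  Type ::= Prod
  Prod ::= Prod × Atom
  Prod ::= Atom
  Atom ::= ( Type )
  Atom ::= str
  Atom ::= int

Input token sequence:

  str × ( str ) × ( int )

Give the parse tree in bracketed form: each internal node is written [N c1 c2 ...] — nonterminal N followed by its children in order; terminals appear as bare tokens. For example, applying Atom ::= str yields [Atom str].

Type
Prod
Prod × Atom
Prod × Atom × Atom
Atom × Atom × Atom
str × Atom × Atom
str × ( Type ) × Atom
str × ( Prod ) × Atom
str × ( Atom ) × Atom
str × ( str ) × Atom
str × ( str ) × ( Type )
str × ( str ) × ( Prod )
str × ( str ) × ( Atom )
str × ( str ) × ( int )

[Type [Prod [Prod [Prod [Atom str]] × [Atom ( [Type [Prod [Atom str]]] )]] × [Atom ( [Type [Prod [Atom int]]] )]]]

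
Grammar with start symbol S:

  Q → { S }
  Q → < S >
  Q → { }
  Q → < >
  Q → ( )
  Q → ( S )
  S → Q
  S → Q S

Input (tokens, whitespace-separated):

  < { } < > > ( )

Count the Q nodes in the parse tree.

[S [Q < [S [Q { }] [S [Q < >]]] >] [S [Q ( )]]]

4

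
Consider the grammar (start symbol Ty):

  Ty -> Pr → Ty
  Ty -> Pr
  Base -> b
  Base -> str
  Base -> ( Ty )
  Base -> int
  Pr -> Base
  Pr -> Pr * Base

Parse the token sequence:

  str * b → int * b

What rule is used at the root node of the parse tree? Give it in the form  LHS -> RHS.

[Ty [Pr [Pr [Base str]] * [Base b]] → [Ty [Pr [Pr [Base int]] * [Base b]]]]

Ty -> Pr → Ty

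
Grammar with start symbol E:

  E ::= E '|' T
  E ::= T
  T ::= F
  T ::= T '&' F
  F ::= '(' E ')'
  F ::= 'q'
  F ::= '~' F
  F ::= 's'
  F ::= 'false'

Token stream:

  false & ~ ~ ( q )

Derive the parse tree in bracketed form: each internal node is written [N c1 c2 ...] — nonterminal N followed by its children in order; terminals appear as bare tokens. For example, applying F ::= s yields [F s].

E
T
T & F
F & F
false & F
false & ~ F
false & ~ ~ F
false & ~ ~ ( E )
false & ~ ~ ( T )
false & ~ ~ ( F )
false & ~ ~ ( q )

[E [T [T [F false]] & [F ~ [F ~ [F ( [E [T [F q]]] )]]]]]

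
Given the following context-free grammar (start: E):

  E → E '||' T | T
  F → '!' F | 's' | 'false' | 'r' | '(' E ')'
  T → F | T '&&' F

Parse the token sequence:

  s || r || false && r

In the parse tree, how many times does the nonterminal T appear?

4

[E [E [E [T [F s]]] || [T [F r]]] || [T [T [F false]] && [F r]]]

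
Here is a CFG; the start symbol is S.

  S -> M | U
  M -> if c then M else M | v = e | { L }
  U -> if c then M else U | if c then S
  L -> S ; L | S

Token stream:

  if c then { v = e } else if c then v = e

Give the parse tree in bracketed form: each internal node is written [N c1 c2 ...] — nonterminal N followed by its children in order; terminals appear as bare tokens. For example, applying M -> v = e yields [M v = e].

S
U
if c then M else U
if c then { L } else U
if c then { S } else U
if c then { M } else U
if c then { v = e } else U
if c then { v = e } else if c then S
if c then { v = e } else if c then M
if c then { v = e } else if c then v = e

[S [U if c then [M { [L [S [M v = e]]] }] else [U if c then [S [M v = e]]]]]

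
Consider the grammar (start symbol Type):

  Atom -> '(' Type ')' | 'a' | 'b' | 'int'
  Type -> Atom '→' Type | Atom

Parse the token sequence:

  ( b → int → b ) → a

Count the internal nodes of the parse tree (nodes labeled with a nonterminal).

[Type [Atom ( [Type [Atom b] → [Type [Atom int] → [Type [Atom b]]]] )] → [Type [Atom a]]]

10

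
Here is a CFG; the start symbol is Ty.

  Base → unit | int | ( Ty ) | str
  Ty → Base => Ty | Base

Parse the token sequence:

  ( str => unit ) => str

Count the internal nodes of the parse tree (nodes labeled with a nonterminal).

8

[Ty [Base ( [Ty [Base str] => [Ty [Base unit]]] )] => [Ty [Base str]]]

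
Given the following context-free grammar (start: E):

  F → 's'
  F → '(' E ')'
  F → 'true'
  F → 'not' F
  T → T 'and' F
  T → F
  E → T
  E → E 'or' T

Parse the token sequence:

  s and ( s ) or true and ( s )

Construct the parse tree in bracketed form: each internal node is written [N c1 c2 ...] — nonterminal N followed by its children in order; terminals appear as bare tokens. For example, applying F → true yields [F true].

E
E or T
T or T
T and F or T
F and F or T
s and F or T
s and ( E ) or T
s and ( T ) or T
s and ( F ) or T
s and ( s ) or T
s and ( s ) or T and F
s and ( s ) or F and F
s and ( s ) or true and F
s and ( s ) or true and ( E )
s and ( s ) or true and ( T )
s and ( s ) or true and ( F )
s and ( s ) or true and ( s )

[E [E [T [T [F s]] and [F ( [E [T [F s]]] )]]] or [T [T [F true]] and [F ( [E [T [F s]]] )]]]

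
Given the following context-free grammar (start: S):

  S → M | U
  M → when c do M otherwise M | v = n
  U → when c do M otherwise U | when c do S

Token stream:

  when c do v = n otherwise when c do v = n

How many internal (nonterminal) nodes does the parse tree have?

[S [U when c do [M v = n] otherwise [U when c do [S [M v = n]]]]]

6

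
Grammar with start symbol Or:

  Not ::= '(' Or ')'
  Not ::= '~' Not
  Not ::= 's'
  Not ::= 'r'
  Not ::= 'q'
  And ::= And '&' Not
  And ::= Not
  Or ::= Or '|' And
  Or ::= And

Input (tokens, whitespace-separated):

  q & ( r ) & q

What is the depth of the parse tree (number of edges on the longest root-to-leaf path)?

[Or [And [And [And [Not q]] & [Not ( [Or [And [Not r]]] )]] & [Not q]]]

7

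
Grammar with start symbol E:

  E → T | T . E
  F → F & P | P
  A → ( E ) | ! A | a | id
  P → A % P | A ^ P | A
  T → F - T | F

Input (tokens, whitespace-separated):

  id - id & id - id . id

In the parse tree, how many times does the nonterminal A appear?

5

[E [T [F [P [A id]]] - [T [F [F [P [A id]]] & [P [A id]]] - [T [F [P [A id]]]]]] . [E [T [F [P [A id]]]]]]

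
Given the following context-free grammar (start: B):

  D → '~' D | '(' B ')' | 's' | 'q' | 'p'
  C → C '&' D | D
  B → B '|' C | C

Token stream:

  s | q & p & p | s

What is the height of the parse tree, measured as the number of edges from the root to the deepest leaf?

6

[B [B [B [C [D s]]] | [C [C [C [D q]] & [D p]] & [D p]]] | [C [D s]]]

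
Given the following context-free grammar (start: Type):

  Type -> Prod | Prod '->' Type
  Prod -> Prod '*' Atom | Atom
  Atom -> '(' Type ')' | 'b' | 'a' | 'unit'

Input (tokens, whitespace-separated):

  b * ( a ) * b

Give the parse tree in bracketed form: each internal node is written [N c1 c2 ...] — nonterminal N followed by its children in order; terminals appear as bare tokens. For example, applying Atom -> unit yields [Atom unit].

Type
Prod
Prod * Atom
Prod * Atom * Atom
Atom * Atom * Atom
b * Atom * Atom
b * ( Type ) * Atom
b * ( Prod ) * Atom
b * ( Atom ) * Atom
b * ( a ) * Atom
b * ( a ) * b

[Type [Prod [Prod [Prod [Atom b]] * [Atom ( [Type [Prod [Atom a]]] )]] * [Atom b]]]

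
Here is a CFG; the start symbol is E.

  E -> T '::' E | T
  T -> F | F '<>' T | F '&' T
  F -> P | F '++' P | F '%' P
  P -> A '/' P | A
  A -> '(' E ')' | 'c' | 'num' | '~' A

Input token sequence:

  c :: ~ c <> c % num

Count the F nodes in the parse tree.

4

[E [T [F [P [A c]]]] :: [E [T [F [P [A ~ [A c]]]] <> [T [F [F [P [A c]]] % [P [A num]]]]]]]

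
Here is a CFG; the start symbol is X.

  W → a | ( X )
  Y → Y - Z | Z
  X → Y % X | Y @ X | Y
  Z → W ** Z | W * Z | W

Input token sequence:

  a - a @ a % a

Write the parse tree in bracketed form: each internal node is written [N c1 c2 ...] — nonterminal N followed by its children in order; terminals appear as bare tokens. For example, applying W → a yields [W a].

X
Y @ X
Y - Z @ X
Z - Z @ X
W - Z @ X
a - Z @ X
a - W @ X
a - a @ X
a - a @ Y % X
a - a @ Z % X
a - a @ W % X
a - a @ a % X
a - a @ a % Y
a - a @ a % Z
a - a @ a % W
a - a @ a % a

[X [Y [Y [Z [W a]]] - [Z [W a]]] @ [X [Y [Z [W a]]] % [X [Y [Z [W a]]]]]]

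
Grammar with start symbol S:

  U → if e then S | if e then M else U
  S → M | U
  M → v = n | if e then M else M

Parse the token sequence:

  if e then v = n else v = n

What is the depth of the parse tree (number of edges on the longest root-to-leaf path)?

[S [M if e then [M v = n] else [M v = n]]]

3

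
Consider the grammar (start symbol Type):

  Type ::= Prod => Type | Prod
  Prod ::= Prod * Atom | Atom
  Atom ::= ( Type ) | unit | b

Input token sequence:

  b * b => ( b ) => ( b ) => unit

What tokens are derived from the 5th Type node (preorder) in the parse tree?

b

[Type [Prod [Prod [Atom b]] * [Atom b]] => [Type [Prod [Atom ( [Type [Prod [Atom b]]] )]] => [Type [Prod [Atom ( [Type [Prod [Atom b]]] )]] => [Type [Prod [Atom unit]]]]]]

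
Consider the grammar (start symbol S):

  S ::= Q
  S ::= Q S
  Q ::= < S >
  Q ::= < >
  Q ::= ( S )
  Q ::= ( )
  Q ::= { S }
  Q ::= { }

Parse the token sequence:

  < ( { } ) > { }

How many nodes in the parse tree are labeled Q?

[S [Q < [S [Q ( [S [Q { }]] )]] >] [S [Q { }]]]

4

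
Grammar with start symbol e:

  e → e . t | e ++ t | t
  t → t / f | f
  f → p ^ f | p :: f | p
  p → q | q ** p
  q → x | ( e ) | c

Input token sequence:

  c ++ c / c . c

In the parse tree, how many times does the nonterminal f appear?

[e [e [e [t [f [p [q c]]]]] ++ [t [t [f [p [q c]]]] / [f [p [q c]]]]] . [t [f [p [q c]]]]]

4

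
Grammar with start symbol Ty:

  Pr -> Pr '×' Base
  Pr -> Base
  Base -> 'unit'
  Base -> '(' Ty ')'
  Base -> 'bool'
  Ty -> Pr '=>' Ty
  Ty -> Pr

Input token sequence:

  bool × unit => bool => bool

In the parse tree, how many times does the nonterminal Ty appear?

[Ty [Pr [Pr [Base bool]] × [Base unit]] => [Ty [Pr [Base bool]] => [Ty [Pr [Base bool]]]]]

3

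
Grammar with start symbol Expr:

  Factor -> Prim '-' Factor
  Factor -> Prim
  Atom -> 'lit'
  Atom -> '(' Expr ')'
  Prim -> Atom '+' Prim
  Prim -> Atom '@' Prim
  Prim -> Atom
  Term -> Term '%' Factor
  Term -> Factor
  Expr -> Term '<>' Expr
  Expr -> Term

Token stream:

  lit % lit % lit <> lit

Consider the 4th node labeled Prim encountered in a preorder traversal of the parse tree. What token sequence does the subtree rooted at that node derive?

[Expr [Term [Term [Term [Factor [Prim [Atom lit]]]] % [Factor [Prim [Atom lit]]]] % [Factor [Prim [Atom lit]]]] <> [Expr [Term [Factor [Prim [Atom lit]]]]]]

lit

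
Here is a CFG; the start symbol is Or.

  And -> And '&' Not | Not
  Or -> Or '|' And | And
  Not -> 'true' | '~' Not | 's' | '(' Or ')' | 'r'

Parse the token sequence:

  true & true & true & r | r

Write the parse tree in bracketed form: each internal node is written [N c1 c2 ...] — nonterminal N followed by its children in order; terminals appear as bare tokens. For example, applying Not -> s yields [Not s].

Or
Or | And
And | And
And & Not | And
And & Not & Not | And
And & Not & Not & Not | And
Not & Not & Not & Not | And
true & Not & Not & Not | And
true & true & Not & Not | And
true & true & true & Not | And
true & true & true & r | And
true & true & true & r | Not
true & true & true & r | r

[Or [Or [And [And [And [And [Not true]] & [Not true]] & [Not true]] & [Not r]]] | [And [Not r]]]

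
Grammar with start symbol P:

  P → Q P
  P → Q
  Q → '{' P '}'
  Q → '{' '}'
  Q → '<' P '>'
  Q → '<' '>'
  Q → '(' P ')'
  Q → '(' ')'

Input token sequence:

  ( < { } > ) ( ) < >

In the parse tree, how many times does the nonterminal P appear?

5

[P [Q ( [P [Q < [P [Q { }]] >]] )] [P [Q ( )] [P [Q < >]]]]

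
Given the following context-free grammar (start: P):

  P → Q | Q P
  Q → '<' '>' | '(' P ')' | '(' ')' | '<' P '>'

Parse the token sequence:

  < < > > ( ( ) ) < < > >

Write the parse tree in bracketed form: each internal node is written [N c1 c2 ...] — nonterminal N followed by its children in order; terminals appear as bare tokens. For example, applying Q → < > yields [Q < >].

P
Q P
< P > P
< Q > P
< < > > P
< < > > Q P
< < > > ( P ) P
< < > > ( Q ) P
< < > > ( ( ) ) P
< < > > ( ( ) ) Q
< < > > ( ( ) ) < P >
< < > > ( ( ) ) < Q >
< < > > ( ( ) ) < < > >

[P [Q < [P [Q < >]] >] [P [Q ( [P [Q ( )]] )] [P [Q < [P [Q < >]] >]]]]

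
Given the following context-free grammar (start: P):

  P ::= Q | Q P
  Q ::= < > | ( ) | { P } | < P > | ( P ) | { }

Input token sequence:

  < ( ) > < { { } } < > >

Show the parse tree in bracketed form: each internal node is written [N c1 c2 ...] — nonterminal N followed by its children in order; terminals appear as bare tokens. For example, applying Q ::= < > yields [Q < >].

[P [Q < [P [Q ( )]] >] [P [Q < [P [Q { [P [Q { }]] }] [P [Q < >]]] >]]]

P
Q P
< P > P
< Q > P
< ( ) > P
< ( ) > Q
< ( ) > < P >
< ( ) > < Q P >
< ( ) > < { P } P >
< ( ) > < { Q } P >
< ( ) > < { { } } P >
< ( ) > < { { } } Q >
< ( ) > < { { } } < > >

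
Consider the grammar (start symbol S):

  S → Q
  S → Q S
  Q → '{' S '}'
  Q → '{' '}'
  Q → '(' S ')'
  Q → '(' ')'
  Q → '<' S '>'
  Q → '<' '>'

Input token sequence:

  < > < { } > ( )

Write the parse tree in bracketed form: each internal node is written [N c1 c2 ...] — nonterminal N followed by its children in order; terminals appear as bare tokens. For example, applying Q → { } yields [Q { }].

[S [Q < >] [S [Q < [S [Q { }]] >] [S [Q ( )]]]]

S
Q S
< > S
< > Q S
< > < S > S
< > < Q > S
< > < { } > S
< > < { } > Q
< > < { } > ( )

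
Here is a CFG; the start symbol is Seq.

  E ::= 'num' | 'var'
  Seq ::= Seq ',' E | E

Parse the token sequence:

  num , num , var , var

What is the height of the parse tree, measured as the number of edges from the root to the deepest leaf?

[Seq [Seq [Seq [Seq [E num]] , [E num]] , [E var]] , [E var]]

5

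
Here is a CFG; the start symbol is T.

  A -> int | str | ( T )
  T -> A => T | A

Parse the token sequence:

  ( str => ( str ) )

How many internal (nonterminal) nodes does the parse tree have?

[T [A ( [T [A str] => [T [A ( [T [A str]] )]]] )]]

8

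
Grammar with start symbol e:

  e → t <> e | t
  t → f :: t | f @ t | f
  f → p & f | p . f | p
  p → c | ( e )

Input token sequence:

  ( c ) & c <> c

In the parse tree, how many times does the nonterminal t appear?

[e [t [f [p ( [e [t [f [p c]]]] )] & [f [p c]]]] <> [e [t [f [p c]]]]]

3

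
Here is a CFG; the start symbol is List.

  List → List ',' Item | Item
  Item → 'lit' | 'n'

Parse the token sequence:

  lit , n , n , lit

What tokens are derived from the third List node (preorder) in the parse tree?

[List [List [List [List [Item lit]] , [Item n]] , [Item n]] , [Item lit]]

lit , n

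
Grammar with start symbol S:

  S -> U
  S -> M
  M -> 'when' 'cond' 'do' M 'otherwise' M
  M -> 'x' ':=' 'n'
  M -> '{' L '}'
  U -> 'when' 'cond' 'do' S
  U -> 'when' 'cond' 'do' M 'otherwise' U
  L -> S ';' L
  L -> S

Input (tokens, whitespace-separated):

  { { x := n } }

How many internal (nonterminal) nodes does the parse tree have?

8

[S [M { [L [S [M { [L [S [M x := n]]] }]]] }]]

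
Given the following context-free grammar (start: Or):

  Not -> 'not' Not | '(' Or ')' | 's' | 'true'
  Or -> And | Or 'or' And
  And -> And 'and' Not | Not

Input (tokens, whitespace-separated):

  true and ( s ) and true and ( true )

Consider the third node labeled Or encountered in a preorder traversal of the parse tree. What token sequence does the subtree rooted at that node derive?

[Or [And [And [And [And [Not true]] and [Not ( [Or [And [Not s]]] )]] and [Not true]] and [Not ( [Or [And [Not true]]] )]]]

true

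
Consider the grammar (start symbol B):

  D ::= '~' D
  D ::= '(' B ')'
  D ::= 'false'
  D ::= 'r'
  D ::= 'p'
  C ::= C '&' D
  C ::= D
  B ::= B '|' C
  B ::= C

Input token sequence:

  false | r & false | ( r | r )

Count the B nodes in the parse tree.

[B [B [B [C [D false]]] | [C [C [D r]] & [D false]]] | [C [D ( [B [B [C [D r]]] | [C [D r]]] )]]]

5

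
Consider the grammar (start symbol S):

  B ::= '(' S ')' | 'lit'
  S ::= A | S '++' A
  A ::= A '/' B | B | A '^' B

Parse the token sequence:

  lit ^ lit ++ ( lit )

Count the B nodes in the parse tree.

4

[S [S [A [A [B lit]] ^ [B lit]]] ++ [A [B ( [S [A [B lit]]] )]]]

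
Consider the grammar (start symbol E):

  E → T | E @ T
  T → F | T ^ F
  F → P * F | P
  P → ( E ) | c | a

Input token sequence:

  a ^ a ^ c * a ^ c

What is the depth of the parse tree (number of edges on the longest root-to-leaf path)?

[E [T [T [T [T [F [P a]]] ^ [F [P a]]] ^ [F [P c] * [F [P a]]]] ^ [F [P c]]]]

7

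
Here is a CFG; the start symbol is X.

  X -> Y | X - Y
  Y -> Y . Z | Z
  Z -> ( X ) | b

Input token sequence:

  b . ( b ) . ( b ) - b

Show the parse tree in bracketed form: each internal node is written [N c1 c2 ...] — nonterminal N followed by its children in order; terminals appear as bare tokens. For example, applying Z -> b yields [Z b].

X
X - Y
Y - Y
Y . Z - Y
Y . Z . Z - Y
Z . Z . Z - Y
b . Z . Z - Y
b . ( X ) . Z - Y
b . ( Y ) . Z - Y
b . ( Z ) . Z - Y
b . ( b ) . Z - Y
b . ( b ) . ( X ) - Y
b . ( b ) . ( Y ) - Y
b . ( b ) . ( Z ) - Y
b . ( b ) . ( b ) - Y
b . ( b ) . ( b ) - Z
b . ( b ) . ( b ) - b

[X [X [Y [Y [Y [Z b]] . [Z ( [X [Y [Z b]]] )]] . [Z ( [X [Y [Z b]]] )]]] - [Y [Z b]]]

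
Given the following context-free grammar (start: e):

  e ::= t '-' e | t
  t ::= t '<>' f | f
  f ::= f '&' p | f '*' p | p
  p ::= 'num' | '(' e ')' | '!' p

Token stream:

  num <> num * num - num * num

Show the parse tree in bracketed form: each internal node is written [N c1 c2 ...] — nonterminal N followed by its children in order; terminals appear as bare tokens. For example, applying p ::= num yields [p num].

e
t - e
t <> f - e
f <> f - e
p <> f - e
num <> f - e
num <> f * p - e
num <> p * p - e
num <> num * p - e
num <> num * num - e
num <> num * num - t
num <> num * num - f
num <> num * num - f * p
num <> num * num - p * p
num <> num * num - num * p
num <> num * num - num * num

[e [t [t [f [p num]]] <> [f [f [p num]] * [p num]]] - [e [t [f [f [p num]] * [p num]]]]]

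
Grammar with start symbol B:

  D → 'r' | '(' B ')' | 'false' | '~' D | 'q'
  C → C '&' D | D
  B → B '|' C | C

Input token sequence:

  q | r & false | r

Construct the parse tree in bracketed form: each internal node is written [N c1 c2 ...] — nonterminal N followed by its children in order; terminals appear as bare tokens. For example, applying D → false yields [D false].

[B [B [B [C [D q]]] | [C [C [D r]] & [D false]]] | [C [D r]]]

B
B | C
B | C | C
C | C | C
D | C | C
q | C | C
q | C & D | C
q | D & D | C
q | r & D | C
q | r & false | C
q | r & false | D
q | r & false | r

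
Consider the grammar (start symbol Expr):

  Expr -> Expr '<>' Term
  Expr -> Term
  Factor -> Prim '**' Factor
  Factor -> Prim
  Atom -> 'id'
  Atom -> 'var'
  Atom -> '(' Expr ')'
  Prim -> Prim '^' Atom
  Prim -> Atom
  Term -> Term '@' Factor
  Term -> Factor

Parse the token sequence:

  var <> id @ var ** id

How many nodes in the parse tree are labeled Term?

3

[Expr [Expr [Term [Factor [Prim [Atom var]]]]] <> [Term [Term [Factor [Prim [Atom id]]]] @ [Factor [Prim [Atom var]] ** [Factor [Prim [Atom id]]]]]]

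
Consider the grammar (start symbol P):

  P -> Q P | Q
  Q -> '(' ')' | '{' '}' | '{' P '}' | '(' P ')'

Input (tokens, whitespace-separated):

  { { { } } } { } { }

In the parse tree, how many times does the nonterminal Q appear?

[P [Q { [P [Q { [P [Q { }]] }]] }] [P [Q { }] [P [Q { }]]]]

5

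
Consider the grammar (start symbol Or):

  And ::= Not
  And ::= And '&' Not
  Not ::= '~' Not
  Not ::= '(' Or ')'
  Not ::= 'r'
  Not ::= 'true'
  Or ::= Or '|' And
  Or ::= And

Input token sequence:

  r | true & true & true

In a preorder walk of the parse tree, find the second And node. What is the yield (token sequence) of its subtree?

true & true & true

[Or [Or [And [Not r]]] | [And [And [And [Not true]] & [Not true]] & [Not true]]]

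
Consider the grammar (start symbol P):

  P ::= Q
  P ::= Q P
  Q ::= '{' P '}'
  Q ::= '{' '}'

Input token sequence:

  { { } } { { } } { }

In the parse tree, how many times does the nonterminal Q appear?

[P [Q { [P [Q { }]] }] [P [Q { [P [Q { }]] }] [P [Q { }]]]]

5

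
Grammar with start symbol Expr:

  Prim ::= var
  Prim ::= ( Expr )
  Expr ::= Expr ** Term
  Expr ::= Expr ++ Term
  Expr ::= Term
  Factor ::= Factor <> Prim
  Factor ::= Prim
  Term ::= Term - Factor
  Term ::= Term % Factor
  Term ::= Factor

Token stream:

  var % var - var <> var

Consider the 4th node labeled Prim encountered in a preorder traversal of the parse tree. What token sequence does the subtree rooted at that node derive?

[Expr [Term [Term [Term [Factor [Prim var]]] % [Factor [Prim var]]] - [Factor [Factor [Prim var]] <> [Prim var]]]]

var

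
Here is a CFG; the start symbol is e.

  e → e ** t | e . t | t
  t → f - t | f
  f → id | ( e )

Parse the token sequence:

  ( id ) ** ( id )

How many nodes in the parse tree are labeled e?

4

[e [e [t [f ( [e [t [f id]]] )]]] ** [t [f ( [e [t [f id]]] )]]]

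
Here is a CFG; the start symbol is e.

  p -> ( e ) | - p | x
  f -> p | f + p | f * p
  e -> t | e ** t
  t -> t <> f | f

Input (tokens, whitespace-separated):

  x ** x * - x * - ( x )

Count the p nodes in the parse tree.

[e [e [t [f [p x]]]] ** [t [f [f [f [p x]] * [p - [p x]]] * [p - [p ( [e [t [f [p x]]]] )]]]]]

7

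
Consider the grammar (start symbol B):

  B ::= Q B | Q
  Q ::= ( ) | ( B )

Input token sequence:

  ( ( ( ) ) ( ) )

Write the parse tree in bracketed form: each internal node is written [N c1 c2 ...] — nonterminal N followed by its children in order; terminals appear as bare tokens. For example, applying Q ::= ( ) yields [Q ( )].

B
Q
( B )
( Q B )
( ( B ) B )
( ( Q ) B )
( ( ( ) ) B )
( ( ( ) ) Q )
( ( ( ) ) ( ) )

[B [Q ( [B [Q ( [B [Q ( )]] )] [B [Q ( )]]] )]]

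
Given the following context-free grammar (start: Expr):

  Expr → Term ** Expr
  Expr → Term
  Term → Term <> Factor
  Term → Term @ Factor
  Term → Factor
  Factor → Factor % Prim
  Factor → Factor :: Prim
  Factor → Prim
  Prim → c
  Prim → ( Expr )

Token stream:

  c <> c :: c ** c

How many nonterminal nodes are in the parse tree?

[Expr [Term [Term [Factor [Prim c]]] <> [Factor [Factor [Prim c]] :: [Prim c]]] ** [Expr [Term [Factor [Prim c]]]]]

13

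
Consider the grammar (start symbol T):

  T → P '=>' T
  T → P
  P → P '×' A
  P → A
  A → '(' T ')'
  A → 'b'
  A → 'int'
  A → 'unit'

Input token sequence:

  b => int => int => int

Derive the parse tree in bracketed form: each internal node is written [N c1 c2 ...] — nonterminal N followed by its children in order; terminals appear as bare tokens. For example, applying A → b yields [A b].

T
P => T
A => T
b => T
b => P => T
b => A => T
b => int => T
b => int => P => T
b => int => A => T
b => int => int => T
b => int => int => P
b => int => int => A
b => int => int => int

[T [P [A b]] => [T [P [A int]] => [T [P [A int]] => [T [P [A int]]]]]]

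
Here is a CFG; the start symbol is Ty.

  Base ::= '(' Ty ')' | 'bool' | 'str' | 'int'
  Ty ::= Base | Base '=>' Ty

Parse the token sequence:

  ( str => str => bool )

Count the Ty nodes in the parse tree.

[Ty [Base ( [Ty [Base str] => [Ty [Base str] => [Ty [Base bool]]]] )]]

4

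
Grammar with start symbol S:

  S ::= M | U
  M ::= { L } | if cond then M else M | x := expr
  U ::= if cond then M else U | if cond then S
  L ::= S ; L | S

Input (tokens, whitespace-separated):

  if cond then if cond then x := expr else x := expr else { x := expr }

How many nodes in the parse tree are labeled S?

[S [M if cond then [M if cond then [M x := expr] else [M x := expr]] else [M { [L [S [M x := expr]]] }]]]

2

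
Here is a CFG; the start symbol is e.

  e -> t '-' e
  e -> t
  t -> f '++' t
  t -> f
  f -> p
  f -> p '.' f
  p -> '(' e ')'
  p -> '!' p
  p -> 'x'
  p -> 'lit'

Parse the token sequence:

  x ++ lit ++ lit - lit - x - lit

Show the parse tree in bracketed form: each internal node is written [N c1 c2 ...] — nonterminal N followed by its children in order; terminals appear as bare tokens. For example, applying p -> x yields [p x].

e
t - e
f ++ t - e
p ++ t - e
x ++ t - e
x ++ f ++ t - e
x ++ p ++ t - e
x ++ lit ++ t - e
x ++ lit ++ f - e
x ++ lit ++ p - e
x ++ lit ++ lit - e
x ++ lit ++ lit - t - e
x ++ lit ++ lit - f - e
x ++ lit ++ lit - p - e
x ++ lit ++ lit - lit - e
x ++ lit ++ lit - lit - t - e
x ++ lit ++ lit - lit - f - e
x ++ lit ++ lit - lit - p - e
x ++ lit ++ lit - lit - x - e
x ++ lit ++ lit - lit - x - t
x ++ lit ++ lit - lit - x - f
x ++ lit ++ lit - lit - x - p
x ++ lit ++ lit - lit - x - lit

[e [t [f [p x]] ++ [t [f [p lit]] ++ [t [f [p lit]]]]] - [e [t [f [p lit]]] - [e [t [f [p x]]] - [e [t [f [p lit]]]]]]]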